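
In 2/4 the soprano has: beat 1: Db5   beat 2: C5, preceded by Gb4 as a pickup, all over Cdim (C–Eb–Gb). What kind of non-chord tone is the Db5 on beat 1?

The harmony at that moment is C diminished triad (C, Eb, Gb); Db5 is not a chord tone.
It is approached by leap up from Gb4 and left by step down to C5.
Leap in, step out, metrically accented — an appoggiatura.

Appoggiatura.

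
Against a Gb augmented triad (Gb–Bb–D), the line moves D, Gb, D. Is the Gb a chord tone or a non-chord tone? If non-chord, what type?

Chord tone (the root of Gb augmented triad).

Gb augmented triad contains Gb, Bb, D; Gb is the root, so it is a chord tone.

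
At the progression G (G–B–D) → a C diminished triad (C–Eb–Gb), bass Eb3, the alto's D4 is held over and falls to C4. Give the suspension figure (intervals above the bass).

At the second chord the bass is Eb3. The suspended D4 lies a seventh above the bass; after resolving down by step to C4, the interval above the bass becomes a sixth.
Suspension figures are named by those two intervals: 7–6.

7–6 suspension.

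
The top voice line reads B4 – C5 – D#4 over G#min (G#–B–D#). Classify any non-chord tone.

C5 is an escape tone.

The harmony at that moment is G# minor triad (G#, B, D#); C5 is not a chord tone.
It is approached by step up from B4 and left by leap down to D#4.
Step in, leap out — an escape tone.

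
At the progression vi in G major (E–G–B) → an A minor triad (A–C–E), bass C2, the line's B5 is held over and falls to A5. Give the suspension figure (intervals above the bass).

7–6 suspension.

At the second chord the bass is C2. The suspended B5 lies a seventh above the bass; after resolving down by step to A5, the interval above the bass becomes a sixth.
Suspension figures are named by those two intervals: 7–6.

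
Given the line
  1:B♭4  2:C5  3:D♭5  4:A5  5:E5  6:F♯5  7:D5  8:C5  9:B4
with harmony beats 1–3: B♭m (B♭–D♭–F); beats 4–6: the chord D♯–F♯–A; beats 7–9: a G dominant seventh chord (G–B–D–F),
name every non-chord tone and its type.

C5 (beat 2) — passing tone; E5 (beat 5) — appoggiatura; C5 (beat 8) — passing tone.

The harmony at that moment is B♭ minor triad (B♭, D♭, F); C5 is not a chord tone.
It is approached by step up from B♭4 and left by step up to D♭5.
Step in, step out in the same direction — a passing tone.
The harmony at that moment is D♯ diminished triad (D♯, F♯, A); E5 is not a chord tone.
It is approached by leap down from A5 and left by step up to F♯5.
Leap in, step out — an appoggiatura.
The harmony at that moment is G dominant seventh chord (G, B, D, F); C5 is not a chord tone.
It is approached by step down from D5 and left by step down to B4.
Step in, step out in the same direction — a passing tone.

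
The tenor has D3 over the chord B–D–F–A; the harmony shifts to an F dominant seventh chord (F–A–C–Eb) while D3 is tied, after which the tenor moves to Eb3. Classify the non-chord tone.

D3 is a retardation.

The harmony at that moment is F dominant seventh chord (F, A, C, Eb); D3 is not a chord tone.
It is held over (the same pitch as the preceding D3) and left by step up to Eb3.
Held over from the previous chord and resolving up by step — a retardation.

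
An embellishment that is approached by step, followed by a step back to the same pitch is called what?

Neighbor tone.

Approach: by step. Departure: by step in the opposite direction, back to the starting pitch.
Stepwise on both sides but reversing to return to the same chord tone — a neighbor tone. (Had it continued onward in the same direction it would be a passing tone instead.)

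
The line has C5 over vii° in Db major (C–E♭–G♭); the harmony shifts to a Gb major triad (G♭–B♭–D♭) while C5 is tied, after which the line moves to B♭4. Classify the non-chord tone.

C5 is a suspension.

The harmony at that moment is G♭ major triad (G♭, B♭, D♭); C5 is not a chord tone.
It is held over (the same pitch as the preceding C5) and left by step down to B♭4.
Held over from the previous chord and resolving down by step — a suspension.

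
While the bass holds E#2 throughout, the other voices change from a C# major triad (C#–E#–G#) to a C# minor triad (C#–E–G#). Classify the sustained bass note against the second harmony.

The harmony at that moment is C# minor triad (C#, E, G#); E#2 is not a chord tone.
It is held over (the same pitch as the preceding E#2) and then sustained as the same pitch into the next harmony.
Sustained through a change of harmony — a pedal tone.

Pedal tone (pedal point).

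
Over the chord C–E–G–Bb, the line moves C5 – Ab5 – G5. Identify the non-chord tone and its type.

Ab5 is an appoggiatura.

The harmony at that moment is C dominant seventh chord (C, E, G, Bb); Ab5 is not a chord tone.
It is approached by leap up from C5 and left by step down to G5.
Leap in, step out — an appoggiatura.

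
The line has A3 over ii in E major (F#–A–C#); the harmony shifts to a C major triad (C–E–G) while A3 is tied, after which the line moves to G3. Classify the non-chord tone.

A3 is a suspension.

The harmony at that moment is C major triad (C, E, G); A3 is not a chord tone.
It is held over (the same pitch as the preceding A3) and left by step down to G3.
Held over from the previous chord and resolving down by step — a suspension.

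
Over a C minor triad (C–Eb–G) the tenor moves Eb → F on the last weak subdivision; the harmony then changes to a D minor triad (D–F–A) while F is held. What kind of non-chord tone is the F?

The harmony at that moment is C minor triad (C, Eb, G); F is not a chord tone.
It is approached by step up from Eb and then sustained as the same pitch into the next harmony.
Arriving early and becoming a chord tone when the harmony changes — an anticipation.

F is an anticipation.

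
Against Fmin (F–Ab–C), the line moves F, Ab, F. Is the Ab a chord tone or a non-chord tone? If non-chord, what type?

F minor triad contains F, Ab, C; Ab is the third, so it is a chord tone.

Chord tone (the third of F minor triad).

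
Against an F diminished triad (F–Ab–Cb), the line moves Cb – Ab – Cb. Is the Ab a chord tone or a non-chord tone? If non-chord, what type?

Chord tone (the third of F diminished triad).

F diminished triad contains F, Ab, Cb; Ab is the third, so it is a chord tone.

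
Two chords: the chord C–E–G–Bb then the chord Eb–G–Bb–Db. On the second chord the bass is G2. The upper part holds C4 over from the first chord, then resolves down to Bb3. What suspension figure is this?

At the second chord the bass is G2. The suspended C4 lies a fourth above the bass; after resolving down by step to Bb3, the interval above the bass becomes a third.
Suspension figures are named by those two intervals: 4–3.

4–3 suspension.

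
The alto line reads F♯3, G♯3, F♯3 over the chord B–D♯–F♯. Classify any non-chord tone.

G♯3 is a neighbor tone.

The harmony at that moment is B major triad (B, D♯, F♯); G♯3 is not a chord tone.
It is approached by step up from F♯3 and left by step down to F♯3.
Step away and step back to the same note — a neighbor tone (upper neighbor).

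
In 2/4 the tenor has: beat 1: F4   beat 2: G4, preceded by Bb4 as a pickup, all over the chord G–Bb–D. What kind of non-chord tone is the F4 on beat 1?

Appoggiatura.

The harmony at that moment is G minor triad (G, Bb, D); F4 is not a chord tone.
It is approached by leap down from Bb4 and left by step up to G4.
Leap in, step out, metrically accented — an appoggiatura.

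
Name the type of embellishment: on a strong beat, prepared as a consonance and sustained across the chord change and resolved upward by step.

Approach: by preparation — the pitch is first a chord tone, then held (tied or repeated) while the harmony changes under it. Departure: up by step. Metric position: strong.
A prepared dissonance that resolves upward by step — a retardation. (The same figure resolving downward would be a suspension.)

Retardation.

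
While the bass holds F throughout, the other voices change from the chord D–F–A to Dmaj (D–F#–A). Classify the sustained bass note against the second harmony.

The harmony at that moment is D major triad (D, F#, A); F is not a chord tone.
It is held over (the same pitch as the preceding F) and then sustained as the same pitch into the next harmony.
Sustained through a change of harmony — a pedal tone.

Pedal tone (pedal point).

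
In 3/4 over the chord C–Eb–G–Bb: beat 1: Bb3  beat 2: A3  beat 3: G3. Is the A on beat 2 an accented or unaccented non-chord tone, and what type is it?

Unaccented passing tone.

The harmony at that moment is C minor seventh chord (C, Eb, G, Bb); A3 is not a chord tone.
It is approached by step down from Bb3 and left by step down to G3.
Step in, step out in the same direction — a passing tone.
It falls on a weak beat, so it is unaccented.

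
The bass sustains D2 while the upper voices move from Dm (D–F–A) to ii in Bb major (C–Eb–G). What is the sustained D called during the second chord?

Pedal tone (pedal point).

The harmony at that moment is C minor triad (C, Eb, G); D2 is not a chord tone.
It is held over (the same pitch as the preceding D2) and then sustained as the same pitch into the next harmony.
Sustained through a change of harmony — a pedal tone.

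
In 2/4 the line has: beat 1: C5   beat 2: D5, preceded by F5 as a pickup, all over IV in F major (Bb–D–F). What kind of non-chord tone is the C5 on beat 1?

The harmony at that moment is Bb major triad (Bb, D, F); C5 is not a chord tone.
It is approached by leap down from F5 and left by step up to D5.
Leap in, step out, metrically accented — an appoggiatura.

Appoggiatura.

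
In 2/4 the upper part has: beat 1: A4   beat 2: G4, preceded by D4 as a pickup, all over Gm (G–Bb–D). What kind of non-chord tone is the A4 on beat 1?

The harmony at that moment is G minor triad (G, Bb, D); A4 is not a chord tone.
It is approached by leap up from D4 and left by step down to G4.
Leap in, step out, metrically accented — an appoggiatura.

Appoggiatura.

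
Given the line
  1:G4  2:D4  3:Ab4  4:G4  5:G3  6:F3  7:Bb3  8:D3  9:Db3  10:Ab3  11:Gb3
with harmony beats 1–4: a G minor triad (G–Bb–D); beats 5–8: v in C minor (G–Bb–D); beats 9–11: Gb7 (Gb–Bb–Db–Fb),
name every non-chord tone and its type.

Ab4 (beat 3) — appoggiatura; F3 (beat 6) — escape tone; Ab3 (beat 10) — appoggiatura.

The harmony at that moment is G minor triad (G, Bb, D); Ab4 is not a chord tone.
It is approached by leap up from D4 and left by step down to G4.
Leap in, step out — an appoggiatura.
The harmony at that moment is G minor triad (G, Bb, D); F3 is not a chord tone.
It is approached by step down from G3 and left by leap up to Bb3.
Step in, leap out — an escape tone.
The harmony at that moment is Gb dominant seventh chord (Gb, Bb, Db, Fb); Ab3 is not a chord tone.
It is approached by leap up from Db3 and left by step down to Gb3.
Leap in, step out — an appoggiatura.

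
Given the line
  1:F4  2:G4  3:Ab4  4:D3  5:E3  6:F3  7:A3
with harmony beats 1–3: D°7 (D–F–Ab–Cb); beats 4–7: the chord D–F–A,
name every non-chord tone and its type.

G4 (beat 2) — passing tone; E3 (beat 5) — passing tone.

The harmony at that moment is D diminished seventh chord (D, F, Ab, Cb); G4 is not a chord tone.
It is approached by step up from F4 and left by step up to Ab4.
Step in, step out in the same direction — a passing tone.
The harmony at that moment is D minor triad (D, F, A); E3 is not a chord tone.
It is approached by step up from D3 and left by step up to F3.
Step in, step out in the same direction — a passing tone.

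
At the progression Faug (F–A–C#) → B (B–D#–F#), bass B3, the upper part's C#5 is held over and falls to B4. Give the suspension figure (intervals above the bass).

9–8 suspension.

At the second chord the bass is B3. The suspended C#5 lies a ninth above the bass; after resolving down by step to B4, the interval above the bass becomes an octave.
Suspension figures are named by those two intervals: 9–8.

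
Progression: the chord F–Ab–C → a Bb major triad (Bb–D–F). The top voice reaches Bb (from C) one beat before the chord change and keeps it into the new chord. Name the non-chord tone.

The harmony at that moment is F minor triad (F, Ab, C); Bb is not a chord tone.
It is approached by step down from C and then sustained as the same pitch into the next harmony.
Arriving early and becoming a chord tone when the harmony changes — an anticipation.

Bb is an anticipation.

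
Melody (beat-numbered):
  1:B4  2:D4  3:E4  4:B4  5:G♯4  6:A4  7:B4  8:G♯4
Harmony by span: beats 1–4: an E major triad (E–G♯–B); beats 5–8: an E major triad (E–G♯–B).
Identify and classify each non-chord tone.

D4 (beat 2) — appoggiatura; A4 (beat 6) — passing tone.

The harmony at that moment is E major triad (E, G♯, B); D4 is not a chord tone.
It is approached by leap down from B4 and left by step up to E4.
Leap in, step out — an appoggiatura.
The harmony at that moment is E major triad (E, G♯, B); A4 is not a chord tone.
It is approached by step up from G♯4 and left by step up to B4.
Step in, step out in the same direction — a passing tone.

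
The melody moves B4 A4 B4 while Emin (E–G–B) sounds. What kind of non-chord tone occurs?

A4 is a neighbor tone.

The harmony at that moment is E minor triad (E, G, B); A4 is not a chord tone.
It is approached by step down from B4 and left by step up to B4.
Step away and step back to the same note — a neighbor tone (lower neighbor).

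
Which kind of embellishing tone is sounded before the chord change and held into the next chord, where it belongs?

Approach: ahead of the chord change (typically by step), so it is dissonant against the current harmony. Departure: none — the same pitch is restated or held and is a chord tone of the new harmony.
Dissonant first, consonant once the harmony catches up: the note simply arrives early — an anticipation. (The reverse timing, consonant first and dissonant after the change, would be a suspension or retardation.)

Anticipation.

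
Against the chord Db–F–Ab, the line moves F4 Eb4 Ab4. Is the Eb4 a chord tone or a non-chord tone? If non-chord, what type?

The harmony at that moment is Db major triad (Db, F, Ab); Eb4 is not a chord tone.
It is approached by step down from F4 and left by leap up to Ab4.
Step in, leap out — an escape tone.

Non-chord tone — an escape tone.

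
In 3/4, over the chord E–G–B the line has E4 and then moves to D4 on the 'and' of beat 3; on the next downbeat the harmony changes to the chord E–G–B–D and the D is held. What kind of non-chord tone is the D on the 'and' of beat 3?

The harmony at that moment is E minor triad (E, G, B); D4 is not a chord tone.
It is approached by step down from E4 and then sustained as the same pitch into the next harmony.
Arriving early and becoming a chord tone when the harmony changes — an anticipation.

Anticipation.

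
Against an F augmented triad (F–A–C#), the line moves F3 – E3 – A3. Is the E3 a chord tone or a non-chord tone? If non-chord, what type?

Non-chord tone — an escape tone.

The harmony at that moment is F augmented triad (F, A, C#); E3 is not a chord tone.
It is approached by step down from F3 and left by leap up to A3.
Step in, leap out — an escape tone.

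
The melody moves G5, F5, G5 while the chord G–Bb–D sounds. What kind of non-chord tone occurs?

F5 is a neighbor tone.

The harmony at that moment is G minor triad (G, Bb, D); F5 is not a chord tone.
It is approached by step down from G5 and left by step up to G5.
Step away and step back to the same note — a neighbor tone (lower neighbor).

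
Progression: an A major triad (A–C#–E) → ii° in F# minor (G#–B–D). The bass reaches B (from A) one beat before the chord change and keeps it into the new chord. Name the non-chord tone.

B is an anticipation.

The harmony at that moment is A major triad (A, C#, E); B is not a chord tone.
It is approached by step up from A and then sustained as the same pitch into the next harmony.
Arriving early and becoming a chord tone when the harmony changes — an anticipation.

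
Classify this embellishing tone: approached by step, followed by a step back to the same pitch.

Approach: by step. Departure: by step in the opposite direction, back to the starting pitch.
Stepwise on both sides but reversing to return to the same chord tone — a neighbor tone. (Had it continued onward in the same direction it would be a passing tone instead.)

Neighbor tone.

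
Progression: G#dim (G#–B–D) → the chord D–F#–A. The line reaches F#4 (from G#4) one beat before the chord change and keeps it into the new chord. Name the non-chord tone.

The harmony at that moment is G# diminished triad (G#, B, D); F#4 is not a chord tone.
It is approached by step down from G#4 and then sustained as the same pitch into the next harmony.
Arriving early and becoming a chord tone when the harmony changes — an anticipation.

F#4 is an anticipation.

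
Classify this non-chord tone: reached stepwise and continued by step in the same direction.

Passing tone.

Approach: by step. Departure: by step, continuing in the same direction.
Stepwise on both sides with no change of direction means the note fills in the space between two different chord tones — a passing tone. (Had it turned back to its starting note it would be a neighbor tone instead.)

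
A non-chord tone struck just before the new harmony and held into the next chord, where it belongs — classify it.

Approach: ahead of the chord change (typically by step), so it is dissonant against the current harmony. Departure: none — the same pitch is restated or held and is a chord tone of the new harmony.
Dissonant first, consonant once the harmony catches up: the note simply arrives early — an anticipation. (The reverse timing, consonant first and dissonant after the change, would be a suspension or retardation.)

Anticipation.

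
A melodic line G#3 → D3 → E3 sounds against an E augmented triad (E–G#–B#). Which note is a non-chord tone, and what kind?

D3 is an appoggiatura.

The harmony at that moment is E augmented triad (E, G#, B#); D3 is not a chord tone.
It is approached by leap down from G#3 and left by step up to E3.
Leap in, step out — an appoggiatura.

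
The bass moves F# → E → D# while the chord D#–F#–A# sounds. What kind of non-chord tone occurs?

E is a passing tone.

The harmony at that moment is D# minor triad (D#, F#, A#); E is not a chord tone.
It is approached by step down from F# and left by step down to D#.
Step in, step out in the same direction — a passing tone.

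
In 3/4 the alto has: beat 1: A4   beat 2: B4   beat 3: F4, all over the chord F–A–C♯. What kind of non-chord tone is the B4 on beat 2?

Escape tone.

The harmony at that moment is F augmented triad (F, A, C♯); B4 is not a chord tone.
It is approached by step up from A4 and left by leap down to F4.
Step in, leap out, on a weak beat — an escape tone.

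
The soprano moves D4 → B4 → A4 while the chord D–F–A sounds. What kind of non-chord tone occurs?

The harmony at that moment is D minor triad (D, F, A); B4 is not a chord tone.
It is approached by leap up from D4 and left by step down to A4.
Leap in, step out — an appoggiatura.

B4 is an appoggiatura.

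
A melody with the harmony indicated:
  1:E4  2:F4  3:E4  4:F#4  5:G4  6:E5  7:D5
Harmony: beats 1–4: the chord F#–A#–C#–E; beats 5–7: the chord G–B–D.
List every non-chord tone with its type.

F4 (beat 2) — neighbor tone; E5 (beat 6) — appoggiatura.

The harmony at that moment is F# dominant seventh chord (F#, A#, C#, E); F4 is not a chord tone.
It is approached by step up from E4 and left by step down to E4.
Step away and step back to the same note — a neighbor tone (upper neighbor).
The harmony at that moment is G major triad (G, B, D); E5 is not a chord tone.
It is approached by leap up from G4 and left by step down to D5.
Leap in, step out — an appoggiatura.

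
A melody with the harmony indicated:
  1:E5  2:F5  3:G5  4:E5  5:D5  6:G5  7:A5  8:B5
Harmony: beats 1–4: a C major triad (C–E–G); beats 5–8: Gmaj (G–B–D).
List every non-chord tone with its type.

F5 (beat 2) — passing tone; A5 (beat 7) — passing tone.

The harmony at that moment is C major triad (C, E, G); F5 is not a chord tone.
It is approached by step up from E5 and left by step up to G5.
Step in, step out in the same direction — a passing tone.
The harmony at that moment is G major triad (G, B, D); A5 is not a chord tone.
It is approached by step up from G5 and left by step up to B5.
Step in, step out in the same direction — a passing tone.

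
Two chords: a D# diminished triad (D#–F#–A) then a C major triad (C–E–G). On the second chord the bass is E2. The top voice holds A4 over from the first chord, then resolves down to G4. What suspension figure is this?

At the second chord the bass is E2. The suspended A4 lies a fourth above the bass; after resolving down by step to G4, the interval above the bass becomes a third.
Suspension figures are named by those two intervals: 4–3.

4–3 suspension.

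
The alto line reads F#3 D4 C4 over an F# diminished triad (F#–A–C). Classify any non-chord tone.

The harmony at that moment is F# diminished triad (F#, A, C); D4 is not a chord tone.
It is approached by leap up from F#3 and left by step down to C4.
Leap in, step out — an appoggiatura.

D4 is an appoggiatura.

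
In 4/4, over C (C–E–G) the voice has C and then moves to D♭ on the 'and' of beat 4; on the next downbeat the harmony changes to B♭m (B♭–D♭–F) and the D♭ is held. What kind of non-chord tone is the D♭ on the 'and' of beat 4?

The harmony at that moment is C major triad (C, E, G); D♭ is not a chord tone.
It is approached by step up from C and then sustained as the same pitch into the next harmony.
Arriving early and becoming a chord tone when the harmony changes — an anticipation.

Anticipation.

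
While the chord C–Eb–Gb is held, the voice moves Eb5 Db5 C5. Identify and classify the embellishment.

The harmony at that moment is C diminished triad (C, Eb, Gb); Db5 is not a chord tone.
It is approached by step down from Eb5 and left by step down to C5.
Step in, step out in the same direction — a passing tone.

Db5 is a passing tone.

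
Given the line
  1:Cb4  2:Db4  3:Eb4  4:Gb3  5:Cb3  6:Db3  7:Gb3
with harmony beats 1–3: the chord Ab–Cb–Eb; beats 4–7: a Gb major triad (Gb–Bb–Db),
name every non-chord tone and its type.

Db4 (beat 2) — passing tone; Cb3 (beat 5) — appoggiatura.

The harmony at that moment is Ab minor triad (Ab, Cb, Eb); Db4 is not a chord tone.
It is approached by step up from Cb4 and left by step up to Eb4.
Step in, step out in the same direction — a passing tone.
The harmony at that moment is Gb major triad (Gb, Bb, Db); Cb3 is not a chord tone.
It is approached by leap down from Gb3 and left by step up to Db3.
Leap in, step out — an appoggiatura.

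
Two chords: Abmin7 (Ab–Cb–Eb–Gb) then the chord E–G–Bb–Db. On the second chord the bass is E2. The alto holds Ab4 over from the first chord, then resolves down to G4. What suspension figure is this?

At the second chord the bass is E2. The suspended Ab4 lies a fourth above the bass; after resolving down by step to G4, the interval above the bass becomes a third.
Suspension figures are named by those two intervals: 4–3.

4–3 suspension.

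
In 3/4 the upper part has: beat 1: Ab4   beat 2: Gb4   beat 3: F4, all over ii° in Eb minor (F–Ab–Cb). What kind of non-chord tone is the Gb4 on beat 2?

The harmony at that moment is F diminished triad (F, Ab, Cb); Gb4 is not a chord tone.
It is approached by step down from Ab4 and left by step down to F4.
Step in, step out in the same direction — a passing tone.

Passing tone.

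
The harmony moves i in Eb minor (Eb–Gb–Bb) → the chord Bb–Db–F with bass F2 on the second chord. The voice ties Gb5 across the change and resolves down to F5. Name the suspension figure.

9–8 suspension.

At the second chord the bass is F2. The suspended Gb5 lies a ninth above the bass; after resolving down by step to F5, the interval above the bass becomes an octave.
Suspension figures are named by those two intervals: 9–8.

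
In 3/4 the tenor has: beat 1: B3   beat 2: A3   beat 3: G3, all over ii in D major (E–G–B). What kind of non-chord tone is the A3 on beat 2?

The harmony at that moment is E minor triad (E, G, B); A3 is not a chord tone.
It is approached by step down from B3 and left by step down to G3.
Step in, step out in the same direction — a passing tone.

Passing tone.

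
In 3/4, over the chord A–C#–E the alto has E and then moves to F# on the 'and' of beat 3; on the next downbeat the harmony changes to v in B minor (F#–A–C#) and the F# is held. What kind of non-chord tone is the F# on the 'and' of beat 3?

The harmony at that moment is A major triad (A, C#, E); F# is not a chord tone.
It is approached by step up from E and then sustained as the same pitch into the next harmony.
Arriving early and becoming a chord tone when the harmony changes — an anticipation.

Anticipation.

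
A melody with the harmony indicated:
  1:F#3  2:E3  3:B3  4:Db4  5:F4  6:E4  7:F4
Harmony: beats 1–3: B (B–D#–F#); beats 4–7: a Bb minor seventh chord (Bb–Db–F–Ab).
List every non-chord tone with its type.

The harmony at that moment is B major triad (B, D#, F#); E3 is not a chord tone.
It is approached by step down from F#3 and left by leap up to B3.
Step in, leap out — an escape tone.
The harmony at that moment is Bb minor seventh chord (Bb, Db, F, Ab); E4 is not a chord tone.
It is approached by step down from F4 and left by step up to F4.
Step away and step back to the same note — a neighbor tone (lower neighbor).

E3 (beat 2) — escape tone; E4 (beat 6) — neighbor tone.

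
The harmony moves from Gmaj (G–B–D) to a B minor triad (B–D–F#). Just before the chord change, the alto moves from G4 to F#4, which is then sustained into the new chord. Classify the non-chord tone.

The harmony at that moment is G major triad (G, B, D); F#4 is not a chord tone.
It is approached by step down from G4 and then sustained as the same pitch into the next harmony.
Arriving early and becoming a chord tone when the harmony changes — an anticipation.

F#4 is an anticipation.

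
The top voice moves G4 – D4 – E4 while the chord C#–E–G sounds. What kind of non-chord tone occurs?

D4 is an appoggiatura.

The harmony at that moment is C# diminished triad (C#, E, G); D4 is not a chord tone.
It is approached by leap down from G4 and left by step up to E4.
Leap in, step out — an appoggiatura.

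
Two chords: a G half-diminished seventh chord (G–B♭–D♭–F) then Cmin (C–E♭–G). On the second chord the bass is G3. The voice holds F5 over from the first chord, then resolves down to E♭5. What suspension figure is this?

7–6 suspension.

At the second chord the bass is G3. The suspended F5 lies a seventh above the bass; after resolving down by step to E♭5, the interval above the bass becomes a sixth.
Suspension figures are named by those two intervals: 7–6.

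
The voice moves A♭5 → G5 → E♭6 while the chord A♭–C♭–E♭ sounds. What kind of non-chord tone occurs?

The harmony at that moment is A♭ minor triad (A♭, C♭, E♭); G5 is not a chord tone.
It is approached by step down from A♭5 and left by leap up to E♭6.
Step in, leap out — an escape tone.

G5 is an escape tone.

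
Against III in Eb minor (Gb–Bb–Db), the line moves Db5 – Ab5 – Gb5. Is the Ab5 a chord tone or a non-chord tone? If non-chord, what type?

The harmony at that moment is Gb major triad (Gb, Bb, Db); Ab5 is not a chord tone.
It is approached by leap up from Db5 and left by step down to Gb5.
Leap in, step out — an appoggiatura.

Non-chord tone — an appoggiatura.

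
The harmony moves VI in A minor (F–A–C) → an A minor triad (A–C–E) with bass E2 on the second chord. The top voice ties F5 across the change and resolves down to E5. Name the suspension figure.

9–8 suspension.

At the second chord the bass is E2. The suspended F5 lies a ninth above the bass; after resolving down by step to E5, the interval above the bass becomes an octave.
Suspension figures are named by those two intervals: 9–8.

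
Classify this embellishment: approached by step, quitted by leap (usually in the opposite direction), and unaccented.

Escape tone.

Approach: by step. Departure: by leap. Metric position: weak.
Step in, leap out, from a weak position — an escape tone (échappée). (It is the mirror image of the appoggiatura, which leaps in and steps out on a strong beat.)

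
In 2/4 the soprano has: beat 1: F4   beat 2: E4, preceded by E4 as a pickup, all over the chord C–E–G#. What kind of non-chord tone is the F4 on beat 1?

Upper neighbor tone.

The harmony at that moment is C augmented triad (C, E, G#); F4 is not a chord tone.
It is approached by step up from E4 and left by step down to E4.
Step away and step back to the same note — a neighbor tone (upper neighbor).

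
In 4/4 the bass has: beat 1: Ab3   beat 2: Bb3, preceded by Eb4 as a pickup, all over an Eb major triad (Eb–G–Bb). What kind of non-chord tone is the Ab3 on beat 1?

The harmony at that moment is Eb major triad (Eb, G, Bb); Ab3 is not a chord tone.
It is approached by leap down from Eb4 and left by step up to Bb3.
Leap in, step out, metrically accented — an appoggiatura.

Appoggiatura.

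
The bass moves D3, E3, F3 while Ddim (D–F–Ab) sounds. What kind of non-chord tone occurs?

E3 is a passing tone.

The harmony at that moment is D diminished triad (D, F, Ab); E3 is not a chord tone.
It is approached by step up from D3 and left by step up to F3.
Step in, step out in the same direction — a passing tone.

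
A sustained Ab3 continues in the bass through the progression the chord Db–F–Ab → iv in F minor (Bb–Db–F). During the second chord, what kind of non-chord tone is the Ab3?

The harmony at that moment is Bb minor triad (Bb, Db, F); Ab3 is not a chord tone.
It is held over (the same pitch as the preceding Ab3) and then sustained as the same pitch into the next harmony.
Sustained through a change of harmony — a pedal tone.

Pedal tone (pedal point).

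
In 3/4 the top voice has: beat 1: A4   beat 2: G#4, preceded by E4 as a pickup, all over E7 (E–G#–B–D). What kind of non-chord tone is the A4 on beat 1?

The harmony at that moment is E dominant seventh chord (E, G#, B, D); A4 is not a chord tone.
It is approached by leap up from E4 and left by step down to G#4.
Leap in, step out, metrically accented — an appoggiatura.

Appoggiatura.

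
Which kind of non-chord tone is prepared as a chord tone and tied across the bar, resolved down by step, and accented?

Approach: by preparation — the pitch is first a chord tone, then held (tied or repeated) while the harmony changes under it. Departure: down by step. Metric position: strong.
A prepared dissonance that resolves downward by step — a suspension. (The same figure resolving upward would be a retardation.)

Suspension.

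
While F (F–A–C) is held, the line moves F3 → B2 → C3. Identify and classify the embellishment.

B2 is an appoggiatura.

The harmony at that moment is F major triad (F, A, C); B2 is not a chord tone.
It is approached by leap down from F3 and left by step up to C3.
Leap in, step out — an appoggiatura.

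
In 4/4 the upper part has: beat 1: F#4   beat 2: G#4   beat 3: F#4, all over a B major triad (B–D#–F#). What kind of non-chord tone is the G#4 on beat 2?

Upper neighbor tone.

The harmony at that moment is B major triad (B, D#, F#); G#4 is not a chord tone.
It is approached by step up from F#4 and left by step down to F#4.
Step away and step back to the same note — a neighbor tone (upper neighbor).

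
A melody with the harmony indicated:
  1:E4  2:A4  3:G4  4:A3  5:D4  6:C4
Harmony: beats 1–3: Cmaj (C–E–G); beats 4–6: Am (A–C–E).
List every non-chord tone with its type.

The harmony at that moment is C major triad (C, E, G); A4 is not a chord tone.
It is approached by leap up from E4 and left by step down to G4.
Leap in, step out — an appoggiatura.
The harmony at that moment is A minor triad (A, C, E); D4 is not a chord tone.
It is approached by leap up from A3 and left by step down to C4.
Leap in, step out — an appoggiatura.

A4 (beat 2) — appoggiatura; D4 (beat 5) — appoggiatura.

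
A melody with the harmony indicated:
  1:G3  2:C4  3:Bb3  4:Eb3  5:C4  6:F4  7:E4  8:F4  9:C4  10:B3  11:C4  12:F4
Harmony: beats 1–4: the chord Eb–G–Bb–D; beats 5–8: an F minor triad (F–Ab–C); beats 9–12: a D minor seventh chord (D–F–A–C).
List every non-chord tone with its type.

C4 (beat 2) — appoggiatura; E4 (beat 7) — neighbor tone; B3 (beat 10) — neighbor tone.

The harmony at that moment is Eb major seventh chord (Eb, G, Bb, D); C4 is not a chord tone.
It is approached by leap up from G3 and left by step down to Bb3.
Leap in, step out — an appoggiatura.
The harmony at that moment is F minor triad (F, Ab, C); E4 is not a chord tone.
It is approached by step down from F4 and left by step up to F4.
Step away and step back to the same note — a neighbor tone (lower neighbor).
The harmony at that moment is D minor seventh chord (D, F, A, C); B3 is not a chord tone.
It is approached by step down from C4 and left by step up to C4.
Step away and step back to the same note — a neighbor tone (lower neighbor).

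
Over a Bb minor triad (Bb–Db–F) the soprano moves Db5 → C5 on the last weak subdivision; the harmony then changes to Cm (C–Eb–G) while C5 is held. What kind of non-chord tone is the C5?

C5 is an anticipation.

The harmony at that moment is Bb minor triad (Bb, Db, F); C5 is not a chord tone.
It is approached by step down from Db5 and then sustained as the same pitch into the next harmony.
Arriving early and becoming a chord tone when the harmony changes — an anticipation.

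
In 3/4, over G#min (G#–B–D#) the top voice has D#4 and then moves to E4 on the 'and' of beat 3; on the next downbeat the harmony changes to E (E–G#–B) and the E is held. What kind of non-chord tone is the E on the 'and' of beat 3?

Anticipation.

The harmony at that moment is G# minor triad (G#, B, D#); E4 is not a chord tone.
It is approached by step up from D#4 and then sustained as the same pitch into the next harmony.
Arriving early and becoming a chord tone when the harmony changes — an anticipation.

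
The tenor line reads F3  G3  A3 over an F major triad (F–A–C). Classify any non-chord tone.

G3 is a passing tone.

The harmony at that moment is F major triad (F, A, C); G3 is not a chord tone.
It is approached by step up from F3 and left by step up to A3.
Step in, step out in the same direction — a passing tone.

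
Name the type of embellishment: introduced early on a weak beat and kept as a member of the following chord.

Approach: ahead of the chord change (typically by step), so it is dissonant against the current harmony. Departure: none — the same pitch is restated or held and is a chord tone of the new harmony.
Dissonant first, consonant once the harmony catches up: the note simply arrives early — an anticipation. (The reverse timing, consonant first and dissonant after the change, would be a suspension or retardation.)

Anticipation.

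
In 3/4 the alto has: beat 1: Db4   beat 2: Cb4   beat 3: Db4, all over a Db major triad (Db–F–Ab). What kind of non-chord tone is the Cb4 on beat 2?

Lower neighbor tone.

The harmony at that moment is Db major triad (Db, F, Ab); Cb4 is not a chord tone.
It is approached by step down from Db4 and left by step up to Db4.
Step away and step back to the same note — a neighbor tone (lower neighbor).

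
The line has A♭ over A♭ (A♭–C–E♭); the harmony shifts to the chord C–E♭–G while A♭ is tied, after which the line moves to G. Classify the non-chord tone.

The harmony at that moment is C minor triad (C, E♭, G); A♭ is not a chord tone.
It is held over (the same pitch as the preceding A♭) and left by step down to G.
Held over from the previous chord and resolving down by step — a suspension.

A♭ is a suspension.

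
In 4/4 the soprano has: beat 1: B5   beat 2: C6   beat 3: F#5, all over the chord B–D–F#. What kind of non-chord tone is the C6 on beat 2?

The harmony at that moment is B minor triad (B, D, F#); C6 is not a chord tone.
It is approached by step up from B5 and left by leap down to F#5.
Step in, leap out, on a weak beat — an escape tone.

Escape tone.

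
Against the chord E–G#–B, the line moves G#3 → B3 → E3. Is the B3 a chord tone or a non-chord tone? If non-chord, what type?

Chord tone (the fifth of E major triad).

E major triad contains E, G#, B; B is the fifth, so it is a chord tone.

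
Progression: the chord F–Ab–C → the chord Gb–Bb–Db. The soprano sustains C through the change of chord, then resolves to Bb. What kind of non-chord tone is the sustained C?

The harmony at that moment is Gb major triad (Gb, Bb, Db); C is not a chord tone.
It is held over (the same pitch as the preceding C) and left by step down to Bb.
Held over from the previous chord and resolving down by step — a suspension.

C is a suspension.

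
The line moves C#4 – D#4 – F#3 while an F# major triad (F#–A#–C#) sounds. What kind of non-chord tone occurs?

D#4 is an escape tone.

The harmony at that moment is F# major triad (F#, A#, C#); D#4 is not a chord tone.
It is approached by step up from C#4 and left by leap down to F#3.
Step in, leap out — an escape tone.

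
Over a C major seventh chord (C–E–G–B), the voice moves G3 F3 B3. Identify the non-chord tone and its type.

The harmony at that moment is C major seventh chord (C, E, G, B); F3 is not a chord tone.
It is approached by step down from G3 and left by leap up to B3.
Step in, leap out — an escape tone.

F3 is an escape tone.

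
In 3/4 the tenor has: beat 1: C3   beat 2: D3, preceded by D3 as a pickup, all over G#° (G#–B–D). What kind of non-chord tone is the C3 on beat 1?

Lower neighbor tone.

The harmony at that moment is G# diminished triad (G#, B, D); C3 is not a chord tone.
It is approached by step down from D3 and left by step up to D3.
Step away and step back to the same note — a neighbor tone (lower neighbor).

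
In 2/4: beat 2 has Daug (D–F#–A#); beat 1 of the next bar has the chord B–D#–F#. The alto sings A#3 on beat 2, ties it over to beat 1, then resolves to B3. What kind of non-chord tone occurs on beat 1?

The harmony at that moment is B major triad (B, D#, F#); A#3 is not a chord tone.
It is held over (the same pitch as the preceding A#3) and left by step up to B3.
Held over from the previous chord and resolving up by step — a retardation.

Retardation.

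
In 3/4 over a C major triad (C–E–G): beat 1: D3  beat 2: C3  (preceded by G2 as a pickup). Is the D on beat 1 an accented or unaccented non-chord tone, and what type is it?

Accented appoggiatura.

The harmony at that moment is C major triad (C, E, G); D3 is not a chord tone.
It is approached by leap up from G2 and left by step down to C3.
Leap in, step out — an appoggiatura.
It falls on the downbeat, so it is accented.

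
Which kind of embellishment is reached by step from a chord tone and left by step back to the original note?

Approach: by step. Departure: by step in the opposite direction, back to the starting pitch.
Stepwise on both sides but reversing to return to the same chord tone — a neighbor tone. (Had it continued onward in the same direction it would be a passing tone instead.)

Neighbor tone.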